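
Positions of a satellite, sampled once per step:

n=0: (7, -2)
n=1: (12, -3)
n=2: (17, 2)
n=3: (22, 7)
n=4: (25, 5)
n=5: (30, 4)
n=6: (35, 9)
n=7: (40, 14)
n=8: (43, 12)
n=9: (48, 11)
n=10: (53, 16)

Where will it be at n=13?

The moves between consecutive positions are (+5, -1), (+5, +5), (+5, +5), (+3, -2), (+5, -1), (+5, +5), (+5, +5), (+3, -2), (+5, -1), (+5, +5); they repeat the 4-cycle [(+5, -1), (+5, +5), (+5, +5), (+3, -2)].
step 11: apply (+5, +5) → (58, 21)
step 12: apply (+3, -2) → (61, 19)
step 13: apply (+5, -1) → (66, 18)

(66, 18)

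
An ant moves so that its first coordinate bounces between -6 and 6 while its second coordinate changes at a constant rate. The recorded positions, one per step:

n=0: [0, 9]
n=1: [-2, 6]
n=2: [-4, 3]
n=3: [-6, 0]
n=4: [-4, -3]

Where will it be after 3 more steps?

The first coordinate travels 2 per step and bounces off the walls at -6 and 6.
  step 5: -4 → -2
  step 6: -2 → 0
  step 7: 0 → 2
The second coordinate changes by -3 each step: at step 7 it is -12.

[2, -12]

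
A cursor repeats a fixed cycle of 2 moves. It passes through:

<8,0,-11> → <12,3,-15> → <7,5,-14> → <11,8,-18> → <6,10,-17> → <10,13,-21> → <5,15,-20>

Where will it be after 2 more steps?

Differencing gives <+4,+3,-4>, <-5,+2,+1>, <+4,+3,-4>, <-5,+2,+1>, <+4,+3,-4>, <-5,+2,+1>. This is the pattern <+4,+3,-4>, <-5,+2,+1> repeated.
step 7: apply <+4,+3,-4> → <9,18,-24>
step 8: apply <-5,+2,+1> → <4,20,-23>

<4,20,-23>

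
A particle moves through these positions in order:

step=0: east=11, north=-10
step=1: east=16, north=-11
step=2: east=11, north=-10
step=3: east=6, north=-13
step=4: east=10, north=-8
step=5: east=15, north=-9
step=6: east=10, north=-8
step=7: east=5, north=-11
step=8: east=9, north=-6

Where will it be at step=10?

east=9, north=-6

The moves between consecutive positions are (+5, -1), (-5, +1), (-5, -3), (+4, +5), (+5, -1), (-5, +1), (-5, -3), (+4, +5); they repeat the 4-cycle [(+5, -1), (-5, +1), (-5, -3), (+4, +5)].
step 9: apply (+5, -1) → east=14, north=-7
step 10: apply (-5, +1) → east=9, north=-6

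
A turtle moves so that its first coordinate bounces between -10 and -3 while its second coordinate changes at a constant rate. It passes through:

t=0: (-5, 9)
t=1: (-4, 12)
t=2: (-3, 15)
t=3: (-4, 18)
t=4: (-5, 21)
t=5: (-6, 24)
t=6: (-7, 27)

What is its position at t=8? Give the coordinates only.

(-9, 33)

The first coordinate reflects between -10 and -3, moving 1 per step.
  step 7: -7 → -8
  step 8: -8 → -9
The second coordinate changes by +3 each step: at step 8 it is 33.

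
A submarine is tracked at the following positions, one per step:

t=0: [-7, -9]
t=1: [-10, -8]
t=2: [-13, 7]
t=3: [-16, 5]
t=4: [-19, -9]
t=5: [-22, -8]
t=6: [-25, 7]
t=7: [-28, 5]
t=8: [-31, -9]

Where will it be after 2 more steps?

[-37, 7]

First: linear, -3 per step → -37 at step 10.
Second: cycles through -9, -8, 7, 5 every 4 steps. Step 10 lands at position 2 of the cycle → 7.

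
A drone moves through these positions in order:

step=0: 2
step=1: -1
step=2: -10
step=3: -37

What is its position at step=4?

-118

The jumps are -3, -9, -27 — a geometric progression with ratio 3.
step 4: -37 − 81 → -118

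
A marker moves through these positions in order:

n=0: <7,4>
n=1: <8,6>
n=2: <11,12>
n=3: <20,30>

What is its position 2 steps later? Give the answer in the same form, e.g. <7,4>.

<128,246>

The jumps are <+1,+2>, <+3,+6>, <+9,+18> — a geometric progression with ratio 3.
step 4: <20,30> + <+27,+54> → <47,84>
step 5: <47,84> + <+81,+162> → <128,246>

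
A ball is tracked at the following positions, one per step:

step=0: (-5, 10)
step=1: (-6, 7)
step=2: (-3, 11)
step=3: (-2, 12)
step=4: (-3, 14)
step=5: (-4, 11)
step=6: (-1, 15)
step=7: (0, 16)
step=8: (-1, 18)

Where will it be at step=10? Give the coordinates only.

Step-to-step displacements: (-1, -3), (+3, +4), (+1, +1), (-1, +2), (-1, -3), (+3, +4), (+1, +1), (-1, +2) — a repeating cycle of length 4.
step 9: apply (-1, -3) → (-2, 15)
step 10: apply (+3, +4) → (1, 19)

(1, 19)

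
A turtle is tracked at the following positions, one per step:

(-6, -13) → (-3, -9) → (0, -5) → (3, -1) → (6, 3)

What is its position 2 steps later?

The position changes by (+3, +4) every step.
step 5: (6, 3) + (+3, +4) → (9, 7)
step 6: (9, 7) + (+3, +4) → (12, 11)

(12, 11)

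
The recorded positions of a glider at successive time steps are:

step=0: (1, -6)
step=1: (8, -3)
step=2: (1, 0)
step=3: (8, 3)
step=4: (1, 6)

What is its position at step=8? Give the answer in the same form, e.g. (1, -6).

The first coordinate repeats the cycle [1, 8] with period 2; step 8 mod 2 = 0, giving 1.
The second coordinate changes by +3 each step, so at step 8 it is -6 + 8·(3) = 18.

(1, 18)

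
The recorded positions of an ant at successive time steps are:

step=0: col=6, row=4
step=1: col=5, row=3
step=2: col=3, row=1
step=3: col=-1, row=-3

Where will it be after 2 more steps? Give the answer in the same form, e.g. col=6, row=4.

col=-25, row=-27

Step-to-step displacements: (-1, -1), (-2, -2), (-4, -4); each is 2× the previous.
step 4: col=-1, row=-3 + (-8, -8) → col=-9, row=-11
step 5: col=-9, row=-11 + (-16, -16) → col=-25, row=-27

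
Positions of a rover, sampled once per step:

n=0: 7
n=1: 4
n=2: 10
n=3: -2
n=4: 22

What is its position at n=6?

Consecutive displacements -3, +6, -12, +24 scale by a factor of -2 each step.
step 5: 22 − 48 → -26
step 6: -26 + 96 → 70

70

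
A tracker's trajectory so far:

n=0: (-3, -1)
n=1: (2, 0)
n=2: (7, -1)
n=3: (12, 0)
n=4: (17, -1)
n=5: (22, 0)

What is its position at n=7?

First: linear, +5 per step → 32 at step 7.
Second: cycles through -1, 0 every 2 steps. Step 7 lands at position 1 of the cycle → 0.

(32, 0)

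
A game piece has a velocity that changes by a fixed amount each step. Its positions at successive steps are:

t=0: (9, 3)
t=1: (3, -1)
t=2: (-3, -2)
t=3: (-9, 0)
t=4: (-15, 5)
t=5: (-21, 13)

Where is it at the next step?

(-27, 24)

Successive displacements: (-6, -4), (-6, -1), (-6, +2), (-6, +5), (-6, +8) — each changes by (+0, +3).
step 6: (-21, 13) + (-6, +11) → (-27, 24)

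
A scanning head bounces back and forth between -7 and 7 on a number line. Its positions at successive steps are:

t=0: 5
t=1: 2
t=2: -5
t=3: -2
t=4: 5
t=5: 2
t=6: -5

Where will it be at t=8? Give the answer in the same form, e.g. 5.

The value reflects between -7 and 7, moving 7 per step.
  step 7: -5 → -2
  step 8: -2 → 5

5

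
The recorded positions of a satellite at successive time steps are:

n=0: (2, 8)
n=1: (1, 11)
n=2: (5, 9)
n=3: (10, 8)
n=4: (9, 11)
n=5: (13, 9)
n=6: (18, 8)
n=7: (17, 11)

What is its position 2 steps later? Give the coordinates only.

(26, 8)

Step-to-step displacements: (-1, +3), (+4, -2), (+5, -1), (-1, +3), (+4, -2), (+5, -1), (-1, +3) — a repeating cycle of length 3.
step 8: apply (+4, -2) → (21, 9)
step 9: apply (+5, -1) → (26, 8)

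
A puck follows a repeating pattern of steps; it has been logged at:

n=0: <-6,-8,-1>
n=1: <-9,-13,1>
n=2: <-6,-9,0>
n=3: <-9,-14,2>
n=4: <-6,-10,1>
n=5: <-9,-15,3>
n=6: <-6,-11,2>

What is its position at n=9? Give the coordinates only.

Step-to-step displacements: <-3,-5,+2>, <+3,+4,-1>, <-3,-5,+2>, <+3,+4,-1>, <-3,-5,+2>, <+3,+4,-1> — a repeating cycle of length 2.
step 7: apply <-3,-5,+2> → <-9,-16,4>
step 8: apply <+3,+4,-1> → <-6,-12,3>
step 9: apply <-3,-5,+2> → <-9,-17,5>

<-9,-17,5>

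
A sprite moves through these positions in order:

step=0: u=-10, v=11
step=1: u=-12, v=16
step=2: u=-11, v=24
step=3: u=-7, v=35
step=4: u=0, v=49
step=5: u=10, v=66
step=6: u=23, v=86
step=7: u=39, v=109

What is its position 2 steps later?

u=80, v=164

First differences are (-2,+5), (+1,+8), (+4,+11), (+7,+14), (+10,+17), (+13,+20), (+16,+23); their common second difference is (+3,+3) (constant acceleration).
step 8: u=39, v=109 + (+19,+26) → u=58, v=135
step 9: u=58, v=135 + (+22,+29) → u=80, v=164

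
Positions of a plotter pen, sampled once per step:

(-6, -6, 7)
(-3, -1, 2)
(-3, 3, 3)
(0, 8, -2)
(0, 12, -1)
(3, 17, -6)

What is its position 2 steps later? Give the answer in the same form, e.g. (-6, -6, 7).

Differencing gives (+3, +5, -5), (+0, +4, +1), (+3, +5, -5), (+0, +4, +1), (+3, +5, -5). This is the pattern (+3, +5, -5), (+0, +4, +1) repeated.
step 6: apply (+0, +4, +1) → (3, 21, -5)
step 7: apply (+3, +5, -5) → (6, 26, -10)

(6, 26, -10)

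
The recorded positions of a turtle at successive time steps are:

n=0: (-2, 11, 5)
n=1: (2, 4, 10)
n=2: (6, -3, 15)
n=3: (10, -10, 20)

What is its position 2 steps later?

Constant displacement of (+4, -7, +5) per step.
step 4: (10, -10, 20) + (+4, -7, +5) → (14, -17, 25)
step 5: (14, -17, 25) + (+4, -7, +5) → (18, -24, 30)

(18, -24, 30)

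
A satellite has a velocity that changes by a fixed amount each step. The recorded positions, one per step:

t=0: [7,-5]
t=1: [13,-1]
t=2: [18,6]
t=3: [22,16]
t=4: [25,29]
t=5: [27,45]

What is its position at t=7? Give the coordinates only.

[28,86]

Taking differences between consecutive positions: [+6,+4], [+5,+7], [+4,+10], [+3,+13], [+2,+16]. These grow by [-1,+3] each step.
step 6: [27,45] + [+1,+19] → [28,64]
step 7: [28,64] + [+0,+22] → [28,86]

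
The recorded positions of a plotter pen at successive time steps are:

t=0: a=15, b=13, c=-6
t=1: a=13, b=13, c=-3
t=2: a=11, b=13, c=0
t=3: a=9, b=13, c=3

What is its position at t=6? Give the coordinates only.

Each step adds (-2, +0, +3) to the position.
step 4: a=9, b=13, c=3 + (-2, +0, +3) → a=7, b=13, c=6
step 5: a=7, b=13, c=6 + (-2, +0, +3) → a=5, b=13, c=9
step 6: a=5, b=13, c=9 + (-2, +0, +3) → a=3, b=13, c=12

a=3, b=13, c=12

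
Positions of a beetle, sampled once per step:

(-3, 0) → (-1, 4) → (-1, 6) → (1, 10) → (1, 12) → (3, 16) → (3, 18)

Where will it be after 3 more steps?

(7, 28)

The moves between consecutive positions are (+2, +4), (+0, +2), (+2, +4), (+0, +2), (+2, +4), (+0, +2); they repeat the 2-cycle [(+2, +4), (+0, +2)].
step 7: apply (+2, +4) → (5, 22)
step 8: apply (+0, +2) → (5, 24)
step 9: apply (+2, +4) → (7, 28)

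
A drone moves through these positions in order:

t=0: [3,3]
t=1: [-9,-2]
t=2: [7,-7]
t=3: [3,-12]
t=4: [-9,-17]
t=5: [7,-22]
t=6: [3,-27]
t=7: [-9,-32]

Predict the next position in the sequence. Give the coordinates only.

[7,-37]

First: cycles through 3, -9, 7 every 3 steps. Step 8 lands at position 2 of the cycle → 7.
Second: linear, -5 per step → -37 at step 8.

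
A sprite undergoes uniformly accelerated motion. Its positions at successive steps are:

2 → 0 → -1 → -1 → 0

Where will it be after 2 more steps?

5

First differences are -2, -1, +0, +1; their common second difference is +1 (constant acceleration).
step 5: 0 + 2 → 2
step 6: 2 + 3 → 5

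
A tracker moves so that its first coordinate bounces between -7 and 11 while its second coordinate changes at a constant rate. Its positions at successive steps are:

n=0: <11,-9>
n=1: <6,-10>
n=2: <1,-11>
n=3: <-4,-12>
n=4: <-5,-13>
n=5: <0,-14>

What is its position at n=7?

<10,-16>

The first coordinate reflects between -7 and 11, moving 5 per step.
  step 6: 0 → 5
  step 7: 5 → 10
The second coordinate changes by -1 each step: at step 7 it is -16.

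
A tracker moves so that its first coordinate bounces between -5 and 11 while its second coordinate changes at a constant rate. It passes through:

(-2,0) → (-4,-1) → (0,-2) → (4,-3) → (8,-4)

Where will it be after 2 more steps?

The first coordinate reflects between -5 and 11, moving 4 per step.
  step 5: 8 → 10
  step 6: 10 → 6
The second coordinate changes by -1 each step: at step 6 it is -6.

(6,-6)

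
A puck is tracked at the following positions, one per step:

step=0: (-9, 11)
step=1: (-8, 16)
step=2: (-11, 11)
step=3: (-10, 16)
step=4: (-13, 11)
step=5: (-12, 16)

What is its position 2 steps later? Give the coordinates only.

(-14, 16)

The moves between consecutive positions are (+1, +5), (-3, -5), (+1, +5), (-3, -5), (+1, +5); they repeat the 2-cycle [(+1, +5), (-3, -5)].
step 6: apply (-3, -5) → (-15, 11)
step 7: apply (+1, +5) → (-14, 16)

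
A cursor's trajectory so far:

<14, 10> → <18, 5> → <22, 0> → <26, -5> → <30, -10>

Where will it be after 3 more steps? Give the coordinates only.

The position changes by <+4, -5> every step.
step 5: <30, -10> + <+4, -5> → <34, -15>
step 6: <34, -15> + <+4, -5> → <38, -20>
step 7: <38, -20> + <+4, -5> → <42, -25>

<42, -25>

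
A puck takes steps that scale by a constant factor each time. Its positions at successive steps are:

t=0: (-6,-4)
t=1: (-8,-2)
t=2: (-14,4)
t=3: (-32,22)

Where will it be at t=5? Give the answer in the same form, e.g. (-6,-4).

(-248,238)

Step-to-step displacements: (-2,+2), (-6,+6), (-18,+18); each is 3× the previous.
step 4: (-32,22) + (-54,+54) → (-86,76)
step 5: (-86,76) + (-162,+162) → (-248,238)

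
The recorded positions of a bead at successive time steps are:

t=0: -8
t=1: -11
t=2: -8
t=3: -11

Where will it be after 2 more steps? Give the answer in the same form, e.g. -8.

Consecutive displacements -3, +3, -3 scale by a factor of -1 each step.
step 4: -11 + 3 → -8
step 5: -8 − 3 → -11

-11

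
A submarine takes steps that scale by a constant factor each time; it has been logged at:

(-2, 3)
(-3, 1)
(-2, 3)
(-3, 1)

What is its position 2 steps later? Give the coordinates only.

Consecutive displacements (-1, -2), (+1, +2), (-1, -2) scale by a factor of -1 each step.
step 4: (-3, 1) + (+1, +2) → (-2, 3)
step 5: (-2, 3) + (-1, -2) → (-3, 1)

(-3, 1)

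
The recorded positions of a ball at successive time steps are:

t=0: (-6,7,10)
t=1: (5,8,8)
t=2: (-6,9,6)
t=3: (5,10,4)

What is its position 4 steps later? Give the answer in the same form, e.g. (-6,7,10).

(5,14,-4)

First: cycles through -6, 5 every 2 steps. Step 7 lands at position 1 of the cycle → 5.
Second: linear, +1 per step → 14 at step 7.
Third: linear, -2 per step → -4 at step 7.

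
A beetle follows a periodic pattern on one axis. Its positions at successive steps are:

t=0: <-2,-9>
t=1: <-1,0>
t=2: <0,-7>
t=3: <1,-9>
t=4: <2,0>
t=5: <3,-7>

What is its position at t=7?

<5,0>

First: linear, +1 per step → 5 at step 7.
Second: cycles through -9, 0, -7 every 3 steps. Step 7 lands at position 1 of the cycle → 0.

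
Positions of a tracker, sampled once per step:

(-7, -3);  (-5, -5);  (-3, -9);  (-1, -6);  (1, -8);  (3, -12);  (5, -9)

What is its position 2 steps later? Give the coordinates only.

Step-to-step displacements: (+2, -2), (+2, -4), (+2, +3), (+2, -2), (+2, -4), (+2, +3) — a repeating cycle of length 3.
step 7: apply (+2, -2) → (7, -11)
step 8: apply (+2, -4) → (9, -15)

(9, -15)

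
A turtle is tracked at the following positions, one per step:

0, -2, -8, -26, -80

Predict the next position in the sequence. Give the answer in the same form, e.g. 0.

-242

Step-to-step displacements: -2, -6, -18, -54; each is 3× the previous.
step 5: -80 − 162 → -242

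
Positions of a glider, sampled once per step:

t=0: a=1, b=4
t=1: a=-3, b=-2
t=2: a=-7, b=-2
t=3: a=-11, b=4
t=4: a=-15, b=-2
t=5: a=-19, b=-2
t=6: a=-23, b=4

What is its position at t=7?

a=-27, b=-2

A: linear, -4 per step → -27 at step 7.
B: cycles through 4, -2, -2 every 3 steps. Step 7 lands at position 1 of the cycle → -2.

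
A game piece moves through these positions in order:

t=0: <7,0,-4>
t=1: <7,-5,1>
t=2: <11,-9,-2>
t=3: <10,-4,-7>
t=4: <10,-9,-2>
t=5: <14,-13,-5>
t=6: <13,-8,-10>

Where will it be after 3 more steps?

Step-to-step displacements: <+0,-5,+5>, <+4,-4,-3>, <-1,+5,-5>, <+0,-5,+5>, <+4,-4,-3>, <-1,+5,-5> — a repeating cycle of length 3.
step 7: apply <+0,-5,+5> → <13,-13,-5>
step 8: apply <+4,-4,-3> → <17,-17,-8>
step 9: apply <-1,+5,-5> → <16,-12,-13>

<16,-12,-13>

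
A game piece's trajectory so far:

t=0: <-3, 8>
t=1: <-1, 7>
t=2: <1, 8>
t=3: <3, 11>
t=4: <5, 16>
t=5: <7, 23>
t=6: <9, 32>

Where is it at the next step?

<11, 43>

First differences are <+2, -1>, <+2, +1>, <+2, +3>, <+2, +5>, <+2, +7>, <+2, +9>; their common second difference is <+0, +2> (constant acceleration).
step 7: <9, 32> + <+2, +11> → <11, 43>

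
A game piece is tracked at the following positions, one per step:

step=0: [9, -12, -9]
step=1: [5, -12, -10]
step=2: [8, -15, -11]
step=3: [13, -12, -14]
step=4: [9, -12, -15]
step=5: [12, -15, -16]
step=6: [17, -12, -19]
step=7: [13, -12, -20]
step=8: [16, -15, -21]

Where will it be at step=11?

[20, -15, -26]

Differencing gives [-4, +0, -1], [+3, -3, -1], [+5, +3, -3], [-4, +0, -1], [+3, -3, -1], [+5, +3, -3], [-4, +0, -1], [+3, -3, -1]. This is the pattern [-4, +0, -1], [+3, -3, -1], [+5, +3, -3] repeated.
step 9: apply [+5, +3, -3] → [21, -12, -24]
step 10: apply [-4, +0, -1] → [17, -12, -25]
step 11: apply [+3, -3, -1] → [20, -15, -26]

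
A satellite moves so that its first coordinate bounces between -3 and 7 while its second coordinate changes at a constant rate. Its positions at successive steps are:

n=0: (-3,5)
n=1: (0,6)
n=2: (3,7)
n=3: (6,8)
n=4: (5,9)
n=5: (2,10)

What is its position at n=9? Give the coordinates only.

(4,14)

The first coordinate travels 3 per step and bounces off the walls at -3 and 7.
  step 6: 2 → -1
  step 7: -1 → -2
  step 8: -2 → 1
  step 9: 1 → 4
The second coordinate changes by +1 each step: at step 9 it is 14.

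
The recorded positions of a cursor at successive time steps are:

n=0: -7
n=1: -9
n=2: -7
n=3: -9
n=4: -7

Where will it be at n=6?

The jumps are -2, +2, -2, +2 — a geometric progression with ratio -1.
step 5: -7 − 2 → -9
step 6: -9 + 2 → -7

-7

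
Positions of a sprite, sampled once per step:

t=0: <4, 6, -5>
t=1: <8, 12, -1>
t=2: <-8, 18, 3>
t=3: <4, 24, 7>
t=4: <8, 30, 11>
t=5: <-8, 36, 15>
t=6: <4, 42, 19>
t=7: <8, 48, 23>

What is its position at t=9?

<4, 60, 31>

First: cycles through 4, 8, -8 every 3 steps. Step 9 lands at position 0 of the cycle → 4.
Second: linear, +6 per step → 60 at step 9.
Third: linear, +4 per step → 31 at step 9.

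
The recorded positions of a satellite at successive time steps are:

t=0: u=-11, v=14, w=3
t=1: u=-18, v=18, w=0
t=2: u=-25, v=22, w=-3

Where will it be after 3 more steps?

u=-46, v=34, w=-12

The position changes by (-7,+4,-3) every step.
step 3: u=-25, v=22, w=-3 + (-7,+4,-3) → u=-32, v=26, w=-6
step 4: u=-32, v=26, w=-6 + (-7,+4,-3) → u=-39, v=30, w=-9
step 5: u=-39, v=30, w=-9 + (-7,+4,-3) → u=-46, v=34, w=-12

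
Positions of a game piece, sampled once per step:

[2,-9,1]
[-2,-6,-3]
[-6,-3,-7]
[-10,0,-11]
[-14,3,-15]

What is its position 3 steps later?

[-26,12,-27]

Each step adds [-4,+3,-4] to the position.
step 5: [-14,3,-15] + [-4,+3,-4] → [-18,6,-19]
step 6: [-18,6,-19] + [-4,+3,-4] → [-22,9,-23]
step 7: [-22,9,-23] + [-4,+3,-4] → [-26,12,-27]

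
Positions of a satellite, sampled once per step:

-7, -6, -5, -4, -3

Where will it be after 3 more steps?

The position changes by +1 every step.
step 5: -3 + 1 → -2
step 6: -2 + 1 → -1
step 7: -1 + 1 → 0

0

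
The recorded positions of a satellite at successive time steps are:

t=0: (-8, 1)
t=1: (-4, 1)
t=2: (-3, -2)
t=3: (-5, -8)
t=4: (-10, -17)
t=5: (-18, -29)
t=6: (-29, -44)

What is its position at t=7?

First differences are (+4, +0), (+1, -3), (-2, -6), (-5, -9), (-8, -12), (-11, -15); their common second difference is (-3, -3) (constant acceleration).
step 7: (-29, -44) + (-14, -18) → (-43, -62)

(-43, -62)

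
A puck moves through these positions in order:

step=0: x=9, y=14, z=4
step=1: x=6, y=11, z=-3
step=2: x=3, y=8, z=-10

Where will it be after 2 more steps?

x=-3, y=2, z=-24

Constant displacement of (-3,-3,-7) per step.
step 3: x=3, y=8, z=-10 + (-3,-3,-7) → x=0, y=5, z=-17
step 4: x=0, y=5, z=-17 + (-3,-3,-7) → x=-3, y=2, z=-24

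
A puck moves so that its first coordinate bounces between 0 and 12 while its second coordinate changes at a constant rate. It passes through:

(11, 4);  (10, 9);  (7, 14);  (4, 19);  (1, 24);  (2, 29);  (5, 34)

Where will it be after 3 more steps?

The first coordinate reflects between 0 and 12, moving 3 per step.
  step 7: 5 → 8
  step 8: 8 → 11
  step 9: 11 → 10
The second coordinate changes by +5 each step: at step 9 it is 49.

(10, 49)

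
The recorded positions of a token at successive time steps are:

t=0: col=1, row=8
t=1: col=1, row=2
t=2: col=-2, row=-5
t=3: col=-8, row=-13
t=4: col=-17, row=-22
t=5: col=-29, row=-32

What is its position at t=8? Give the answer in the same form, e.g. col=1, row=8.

col=-83, row=-68

First differences are (+0,-6), (-3,-7), (-6,-8), (-9,-9), (-12,-10); their common second difference is (-3,-1) (constant acceleration).
step 6: col=-29, row=-32 + (-15,-11) → col=-44, row=-43
step 7: col=-44, row=-43 + (-18,-12) → col=-62, row=-55
step 8: col=-62, row=-55 + (-21,-13) → col=-83, row=-68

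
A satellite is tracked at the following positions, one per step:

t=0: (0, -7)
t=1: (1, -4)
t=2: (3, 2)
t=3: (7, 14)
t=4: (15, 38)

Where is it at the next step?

Consecutive displacements (+1, +3), (+2, +6), (+4, +12), (+8, +24) scale by a factor of 2 each step.
step 5: (15, 38) + (+16, +48) → (31, 86)

(31, 86)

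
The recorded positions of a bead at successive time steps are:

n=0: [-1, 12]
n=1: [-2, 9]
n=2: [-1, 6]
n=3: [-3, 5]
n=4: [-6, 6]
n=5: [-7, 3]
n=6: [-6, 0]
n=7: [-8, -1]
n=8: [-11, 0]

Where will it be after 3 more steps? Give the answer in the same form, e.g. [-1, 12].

[-13, -7]

Step-to-step displacements: [-1, -3], [+1, -3], [-2, -1], [-3, +1], [-1, -3], [+1, -3], [-2, -1], [-3, +1] — a repeating cycle of length 4.
step 9: apply [-1, -3] → [-12, -3]
step 10: apply [+1, -3] → [-11, -6]
step 11: apply [-2, -1] → [-13, -7]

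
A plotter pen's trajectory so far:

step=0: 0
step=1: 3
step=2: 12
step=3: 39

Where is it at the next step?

120

The jumps are +3, +9, +27 — a geometric progression with ratio 3.
step 4: 39 + 81 → 120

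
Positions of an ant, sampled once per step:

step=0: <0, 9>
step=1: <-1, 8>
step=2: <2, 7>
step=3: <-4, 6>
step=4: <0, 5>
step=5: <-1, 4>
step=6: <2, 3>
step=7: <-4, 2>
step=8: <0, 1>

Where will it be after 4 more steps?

The first coordinate repeats the cycle [0, -1, 2, -4] with period 4; step 12 mod 4 = 0, giving 0.
The second coordinate changes by -1 each step, so at step 12 it is 9 + 12·(-1) = -3.

<0, -3>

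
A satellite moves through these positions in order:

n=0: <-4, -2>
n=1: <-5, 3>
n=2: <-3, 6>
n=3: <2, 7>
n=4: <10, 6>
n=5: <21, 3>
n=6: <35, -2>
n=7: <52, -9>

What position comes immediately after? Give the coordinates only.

<72, -18>

First differences are <-1, +5>, <+2, +3>, <+5, +1>, <+8, -1>, <+11, -3>, <+14, -5>, <+17, -7>; their common second difference is <+3, -2> (constant acceleration).
step 8: <52, -9> + <+20, -9> → <72, -18>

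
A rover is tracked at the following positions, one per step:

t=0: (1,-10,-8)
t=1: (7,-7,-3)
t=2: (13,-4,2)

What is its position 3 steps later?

Constant displacement of (+6,+3,+5) per step.
step 3: (13,-4,2) + (+6,+3,+5) → (19,-1,7)
step 4: (19,-1,7) + (+6,+3,+5) → (25,2,12)
step 5: (25,2,12) + (+6,+3,+5) → (31,5,17)

(31,5,17)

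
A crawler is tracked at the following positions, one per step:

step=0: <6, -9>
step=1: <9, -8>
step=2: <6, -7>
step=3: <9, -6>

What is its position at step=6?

<6, -3>

First: cycles through 6, 9 every 2 steps. Step 6 lands at position 0 of the cycle → 6.
Second: linear, +1 per step → -3 at step 6.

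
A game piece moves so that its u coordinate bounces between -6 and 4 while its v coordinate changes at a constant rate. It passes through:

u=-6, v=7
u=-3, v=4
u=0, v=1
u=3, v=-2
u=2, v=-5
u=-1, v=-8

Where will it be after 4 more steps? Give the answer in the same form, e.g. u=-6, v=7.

The u coordinate travels 3 per step and bounces off the walls at -6 and 4.
  step 6: -1 → -4
  step 7: -4 → -5
  step 8: -5 → -2
  step 9: -2 → 1
The v coordinate changes by -3 each step: at step 9 it is -20.

u=1, v=-20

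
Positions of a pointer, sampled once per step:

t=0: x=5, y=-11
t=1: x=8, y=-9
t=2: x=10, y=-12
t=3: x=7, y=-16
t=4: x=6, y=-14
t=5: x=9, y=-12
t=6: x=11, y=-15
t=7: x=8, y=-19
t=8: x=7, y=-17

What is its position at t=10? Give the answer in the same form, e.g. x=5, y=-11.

x=12, y=-18

The moves between consecutive positions are (+3,+2), (+2,-3), (-3,-4), (-1,+2), (+3,+2), (+2,-3), (-3,-4), (-1,+2); they repeat the 4-cycle [(+3,+2), (+2,-3), (-3,-4), (-1,+2)].
step 9: apply (+3,+2) → x=10, y=-15
step 10: apply (+2,-3) → x=12, y=-18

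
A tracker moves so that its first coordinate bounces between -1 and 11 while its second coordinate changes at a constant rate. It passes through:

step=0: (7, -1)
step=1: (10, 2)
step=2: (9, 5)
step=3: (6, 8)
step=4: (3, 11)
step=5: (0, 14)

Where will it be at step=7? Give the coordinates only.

(4, 20)

The first coordinate reflects between -1 and 11, moving 3 per step.
  step 6: 0 → 1
  step 7: 1 → 4
The second coordinate changes by +3 each step: at step 7 it is 20.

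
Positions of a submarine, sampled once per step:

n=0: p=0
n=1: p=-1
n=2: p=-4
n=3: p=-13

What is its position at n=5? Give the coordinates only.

The jumps are -1, -3, -9 — a geometric progression with ratio 3.
step 4: -13 − 27 → p=-40
step 5: -40 − 81 → p=-121

p=-121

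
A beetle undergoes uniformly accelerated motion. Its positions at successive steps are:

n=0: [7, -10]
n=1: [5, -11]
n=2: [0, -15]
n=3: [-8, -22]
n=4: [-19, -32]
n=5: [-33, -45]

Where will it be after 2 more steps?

Successive displacements: [-2, -1], [-5, -4], [-8, -7], [-11, -10], [-14, -13] — each changes by [-3, -3].
step 6: [-33, -45] + [-17, -16] → [-50, -61]
step 7: [-50, -61] + [-20, -19] → [-70, -80]

[-70, -80]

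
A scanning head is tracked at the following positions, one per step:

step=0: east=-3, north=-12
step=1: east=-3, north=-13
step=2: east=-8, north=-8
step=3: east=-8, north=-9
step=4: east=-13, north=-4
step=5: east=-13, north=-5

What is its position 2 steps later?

east=-18, north=-1

Differencing gives (+0,-1), (-5,+5), (+0,-1), (-5,+5), (+0,-1). This is the pattern (+0,-1), (-5,+5) repeated.
step 6: apply (-5,+5) → east=-18, north=0
step 7: apply (+0,-1) → east=-18, north=-1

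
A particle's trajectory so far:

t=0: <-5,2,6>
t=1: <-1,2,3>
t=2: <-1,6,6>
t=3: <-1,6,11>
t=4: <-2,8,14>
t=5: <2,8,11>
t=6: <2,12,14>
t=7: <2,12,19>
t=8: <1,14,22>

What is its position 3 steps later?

<5,18,27>

Differencing gives <+4,+0,-3>, <+0,+4,+3>, <+0,+0,+5>, <-1,+2,+3>, <+4,+0,-3>, <+0,+4,+3>, <+0,+0,+5>, <-1,+2,+3>. This is the pattern <+4,+0,-3>, <+0,+4,+3>, <+0,+0,+5>, <-1,+2,+3> repeated.
step 9: apply <+4,+0,-3> → <5,14,19>
step 10: apply <+0,+4,+3> → <5,18,22>
step 11: apply <+0,+0,+5> → <5,18,27>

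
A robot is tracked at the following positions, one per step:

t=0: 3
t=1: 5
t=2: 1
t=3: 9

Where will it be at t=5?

Step-to-step displacements: +2, -4, +8; each is -2× the previous.
step 4: 9 − 16 → -7
step 5: -7 + 32 → 25

25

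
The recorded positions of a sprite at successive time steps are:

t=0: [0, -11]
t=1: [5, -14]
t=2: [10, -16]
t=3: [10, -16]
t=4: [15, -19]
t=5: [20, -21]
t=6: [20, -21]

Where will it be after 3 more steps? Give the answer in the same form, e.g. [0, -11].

[30, -26]

The moves between consecutive positions are [+5, -3], [+5, -2], [+0, +0], [+5, -3], [+5, -2], [+0, +0]; they repeat the 3-cycle [[+5, -3], [+5, -2], [+0, +0]].
step 7: apply [+5, -3] → [25, -24]
step 8: apply [+5, -2] → [30, -26]
step 9: apply [+0, +0] → [30, -26]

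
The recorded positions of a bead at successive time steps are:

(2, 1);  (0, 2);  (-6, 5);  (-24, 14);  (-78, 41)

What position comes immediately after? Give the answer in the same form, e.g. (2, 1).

(-240, 122)

The jumps are (-2, +1), (-6, +3), (-18, +9), (-54, +27) — a geometric progression with ratio 3.
step 5: (-78, 41) + (-162, +81) → (-240, 122)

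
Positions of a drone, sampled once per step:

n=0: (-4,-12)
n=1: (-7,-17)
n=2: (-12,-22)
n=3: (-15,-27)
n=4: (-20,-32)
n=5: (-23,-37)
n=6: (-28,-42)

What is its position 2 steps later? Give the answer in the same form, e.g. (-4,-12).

(-36,-52)

Step-to-step displacements: (-3,-5), (-5,-5), (-3,-5), (-5,-5), (-3,-5), (-5,-5) — a repeating cycle of length 2.
step 7: apply (-3,-5) → (-31,-47)
step 8: apply (-5,-5) → (-36,-52)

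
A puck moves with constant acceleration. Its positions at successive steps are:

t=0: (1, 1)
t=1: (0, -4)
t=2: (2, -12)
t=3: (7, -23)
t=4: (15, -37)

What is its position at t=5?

(26, -54)

First differences are (-1, -5), (+2, -8), (+5, -11), (+8, -14); their common second difference is (+3, -3) (constant acceleration).
step 5: (15, -37) + (+11, -17) → (26, -54)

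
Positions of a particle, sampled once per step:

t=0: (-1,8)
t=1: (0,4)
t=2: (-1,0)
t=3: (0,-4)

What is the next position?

(-1,-8)

The first coordinate repeats the cycle [-1, 0] with period 2; step 4 mod 2 = 0, giving -1.
The second coordinate changes by -4 each step, so at step 4 it is 8 + 4·(-4) = -8.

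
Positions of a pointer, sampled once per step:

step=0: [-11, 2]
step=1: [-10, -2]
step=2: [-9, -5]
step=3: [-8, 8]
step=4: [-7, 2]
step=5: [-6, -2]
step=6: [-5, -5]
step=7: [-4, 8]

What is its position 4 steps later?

First: linear, +1 per step → 0 at step 11.
Second: cycles through 2, -2, -5, 8 every 4 steps. Step 11 lands at position 3 of the cycle → 8.

[0, 8]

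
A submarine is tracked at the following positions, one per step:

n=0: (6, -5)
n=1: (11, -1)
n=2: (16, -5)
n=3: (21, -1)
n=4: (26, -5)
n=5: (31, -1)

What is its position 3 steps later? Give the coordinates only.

(46, -5)

The first coordinate changes by +5 each step, so at step 8 it is 6 + 8·(5) = 46.
The second coordinate repeats the cycle [-5, -1] with period 2; step 8 mod 2 = 0, giving -5.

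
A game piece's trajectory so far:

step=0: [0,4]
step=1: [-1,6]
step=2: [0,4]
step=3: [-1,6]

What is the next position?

[0,4]

Consecutive displacements [-1,+2], [+1,-2], [-1,+2] scale by a factor of -1 each step.
step 4: [-1,6] + [+1,-2] → [0,4]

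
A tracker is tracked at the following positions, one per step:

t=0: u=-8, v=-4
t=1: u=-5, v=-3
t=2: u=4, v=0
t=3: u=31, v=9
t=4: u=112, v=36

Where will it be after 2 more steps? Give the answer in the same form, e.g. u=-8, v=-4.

The jumps are (+3, +1), (+9, +3), (+27, +9), (+81, +27) — a geometric progression with ratio 3.
step 5: u=112, v=36 + (+243, +81) → u=355, v=117
step 6: u=355, v=117 + (+729, +243) → u=1084, v=360

u=1084, v=360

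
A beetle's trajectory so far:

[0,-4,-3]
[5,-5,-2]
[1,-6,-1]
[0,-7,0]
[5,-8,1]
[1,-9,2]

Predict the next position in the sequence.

First: cycles through 0, 5, 1 every 3 steps. Step 6 lands at position 0 of the cycle → 0.
Second: linear, -1 per step → -10 at step 6.
Third: linear, +1 per step → 3 at step 6.

[0,-10,3]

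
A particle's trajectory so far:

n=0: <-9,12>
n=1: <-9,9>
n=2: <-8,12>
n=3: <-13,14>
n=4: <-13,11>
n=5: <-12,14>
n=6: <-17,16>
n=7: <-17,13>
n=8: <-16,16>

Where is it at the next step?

<-21,18>

The moves between consecutive positions are <+0,-3>, <+1,+3>, <-5,+2>, <+0,-3>, <+1,+3>, <-5,+2>, <+0,-3>, <+1,+3>; they repeat the 3-cycle [<+0,-3>, <+1,+3>, <-5,+2>].
step 9: apply <-5,+2> → <-21,18>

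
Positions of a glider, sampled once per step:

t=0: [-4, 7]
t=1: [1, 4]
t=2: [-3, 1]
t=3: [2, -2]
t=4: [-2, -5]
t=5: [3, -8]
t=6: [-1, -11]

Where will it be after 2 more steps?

[0, -17]

The moves between consecutive positions are [+5, -3], [-4, -3], [+5, -3], [-4, -3], [+5, -3], [-4, -3]; they repeat the 2-cycle [[+5, -3], [-4, -3]].
step 7: apply [+5, -3] → [4, -14]
step 8: apply [-4, -3] → [0, -17]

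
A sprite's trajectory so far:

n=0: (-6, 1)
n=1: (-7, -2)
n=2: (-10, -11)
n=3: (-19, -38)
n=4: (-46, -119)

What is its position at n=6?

The jumps are (-1, -3), (-3, -9), (-9, -27), (-27, -81) — a geometric progression with ratio 3.
step 5: (-46, -119) + (-81, -243) → (-127, -362)
step 6: (-127, -362) + (-243, -729) → (-370, -1091)

(-370, -1091)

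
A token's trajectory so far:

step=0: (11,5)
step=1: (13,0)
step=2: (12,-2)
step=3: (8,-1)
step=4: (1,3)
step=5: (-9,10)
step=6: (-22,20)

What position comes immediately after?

(-38,33)

Successive displacements: (+2,-5), (-1,-2), (-4,+1), (-7,+4), (-10,+7), (-13,+10) — each changes by (-3,+3).
step 7: (-22,20) + (-16,+13) → (-38,33)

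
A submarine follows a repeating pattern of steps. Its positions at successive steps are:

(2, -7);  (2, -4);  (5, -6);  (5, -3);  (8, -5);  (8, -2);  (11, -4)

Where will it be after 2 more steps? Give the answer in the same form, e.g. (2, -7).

(14, -3)

Differencing gives (+0, +3), (+3, -2), (+0, +3), (+3, -2), (+0, +3), (+3, -2). This is the pattern (+0, +3), (+3, -2) repeated.
step 7: apply (+0, +3) → (11, -1)
step 8: apply (+3, -2) → (14, -3)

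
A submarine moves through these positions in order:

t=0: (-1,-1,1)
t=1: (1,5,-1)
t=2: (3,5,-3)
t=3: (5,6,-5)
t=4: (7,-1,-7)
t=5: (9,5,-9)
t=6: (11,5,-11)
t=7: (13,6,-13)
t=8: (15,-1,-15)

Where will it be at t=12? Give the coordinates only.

(23,-1,-23)

First: linear, +2 per step → 23 at step 12.
Second: cycles through -1, 5, 5, 6 every 4 steps. Step 12 lands at position 0 of the cycle → -1.
Third: linear, -2 per step → -23 at step 12.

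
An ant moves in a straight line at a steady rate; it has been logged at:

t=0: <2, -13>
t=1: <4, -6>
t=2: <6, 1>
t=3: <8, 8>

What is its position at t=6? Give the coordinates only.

Each step adds <+2, +7> to the position.
step 4: <8, 8> + <+2, +7> → <10, 15>
step 5: <10, 15> + <+2, +7> → <12, 22>
step 6: <12, 22> + <+2, +7> → <14, 29>

<14, 29>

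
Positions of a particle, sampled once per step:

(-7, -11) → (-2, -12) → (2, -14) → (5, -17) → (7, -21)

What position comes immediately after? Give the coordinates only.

(8, -26)

Taking differences between consecutive positions: (+5, -1), (+4, -2), (+3, -3), (+2, -4). These grow by (-1, -1) each step.
step 5: (7, -21) + (+1, -5) → (8, -26)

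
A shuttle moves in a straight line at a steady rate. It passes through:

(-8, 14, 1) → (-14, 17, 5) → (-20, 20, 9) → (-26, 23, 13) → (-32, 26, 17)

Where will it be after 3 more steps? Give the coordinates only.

(-50, 35, 29)

Each step adds (-6, +3, +4) to the position.
step 5: (-32, 26, 17) + (-6, +3, +4) → (-38, 29, 21)
step 6: (-38, 29, 21) + (-6, +3, +4) → (-44, 32, 25)
step 7: (-44, 32, 25) + (-6, +3, +4) → (-50, 35, 29)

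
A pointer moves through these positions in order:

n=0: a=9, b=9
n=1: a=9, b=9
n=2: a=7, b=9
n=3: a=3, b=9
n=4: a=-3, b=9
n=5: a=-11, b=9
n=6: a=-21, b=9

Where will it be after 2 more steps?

Taking differences between consecutive positions: (+0, +0), (-2, +0), (-4, +0), (-6, +0), (-8, +0), (-10, +0). These grow by (-2, +0) each step.
step 7: a=-21, b=9 + (-12, +0) → a=-33, b=9
step 8: a=-33, b=9 + (-14, +0) → a=-47, b=9

a=-47, b=9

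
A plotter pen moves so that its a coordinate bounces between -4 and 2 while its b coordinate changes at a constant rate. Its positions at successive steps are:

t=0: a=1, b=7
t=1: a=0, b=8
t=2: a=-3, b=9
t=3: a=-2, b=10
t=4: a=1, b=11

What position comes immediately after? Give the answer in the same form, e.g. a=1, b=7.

a=0, b=12

The a coordinate reflects between -4 and 2, moving 3 per step.
  step 5: 1 → 0
The b coordinate changes by +1 each step: at step 5 it is 12.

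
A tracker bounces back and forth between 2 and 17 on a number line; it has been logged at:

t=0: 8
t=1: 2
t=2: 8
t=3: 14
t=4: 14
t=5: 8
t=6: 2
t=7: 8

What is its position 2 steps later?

The value travels 6 per step and bounces off the walls at 2 and 17.
  step 8: 8 → 14
  step 9: 14 → 14

14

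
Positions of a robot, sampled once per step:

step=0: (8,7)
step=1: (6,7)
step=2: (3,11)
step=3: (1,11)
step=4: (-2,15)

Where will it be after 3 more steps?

Step-to-step displacements: (-2,+0), (-3,+4), (-2,+0), (-3,+4) — a repeating cycle of length 2.
step 5: apply (-2,+0) → (-4,15)
step 6: apply (-3,+4) → (-7,19)
step 7: apply (-2,+0) → (-9,19)

(-9,19)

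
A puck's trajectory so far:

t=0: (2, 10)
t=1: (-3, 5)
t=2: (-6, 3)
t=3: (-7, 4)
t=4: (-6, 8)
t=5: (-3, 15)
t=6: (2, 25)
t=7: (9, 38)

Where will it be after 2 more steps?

Successive displacements: (-5, -5), (-3, -2), (-1, +1), (+1, +4), (+3, +7), (+5, +10), (+7, +13) — each changes by (+2, +3).
step 8: (9, 38) + (+9, +16) → (18, 54)
step 9: (18, 54) + (+11, +19) → (29, 73)

(29, 73)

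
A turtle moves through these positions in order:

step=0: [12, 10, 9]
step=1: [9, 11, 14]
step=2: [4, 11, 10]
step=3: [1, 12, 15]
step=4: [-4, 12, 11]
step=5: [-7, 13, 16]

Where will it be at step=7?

[-15, 14, 17]

The moves between consecutive positions are [-3, +1, +5], [-5, +0, -4], [-3, +1, +5], [-5, +0, -4], [-3, +1, +5]; they repeat the 2-cycle [[-3, +1, +5], [-5, +0, -4]].
step 6: apply [-5, +0, -4] → [-12, 13, 12]
step 7: apply [-3, +1, +5] → [-15, 14, 17]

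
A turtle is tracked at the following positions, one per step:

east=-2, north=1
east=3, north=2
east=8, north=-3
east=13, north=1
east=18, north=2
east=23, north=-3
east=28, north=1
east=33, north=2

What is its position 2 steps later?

east=43, north=1

The east coordinate changes by +5 each step, so at step 9 it is -2 + 9·(5) = 43.
The north coordinate repeats the cycle [1, 2, -3] with period 3; step 9 mod 3 = 0, giving 1.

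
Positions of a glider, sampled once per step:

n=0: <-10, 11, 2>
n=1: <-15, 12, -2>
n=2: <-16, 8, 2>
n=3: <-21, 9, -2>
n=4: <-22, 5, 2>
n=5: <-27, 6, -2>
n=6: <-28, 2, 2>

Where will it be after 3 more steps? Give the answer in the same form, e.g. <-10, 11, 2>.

The moves between consecutive positions are <-5, +1, -4>, <-1, -4, +4>, <-5, +1, -4>, <-1, -4, +4>, <-5, +1, -4>, <-1, -4, +4>; they repeat the 2-cycle [<-5, +1, -4>, <-1, -4, +4>].
step 7: apply <-5, +1, -4> → <-33, 3, -2>
step 8: apply <-1, -4, +4> → <-34, -1, 2>
step 9: apply <-5, +1, -4> → <-39, 0, -2>

<-39, 0, -2>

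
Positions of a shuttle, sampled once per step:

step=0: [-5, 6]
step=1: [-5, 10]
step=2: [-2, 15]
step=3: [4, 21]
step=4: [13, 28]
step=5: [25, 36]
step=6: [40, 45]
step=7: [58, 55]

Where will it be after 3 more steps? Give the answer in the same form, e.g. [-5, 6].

First differences are [+0, +4], [+3, +5], [+6, +6], [+9, +7], [+12, +8], [+15, +9], [+18, +10]; their common second difference is [+3, +1] (constant acceleration).
step 8: [58, 55] + [+21, +11] → [79, 66]
step 9: [79, 66] + [+24, +12] → [103, 78]
step 10: [103, 78] + [+27, +13] → [130, 91]

[130, 91]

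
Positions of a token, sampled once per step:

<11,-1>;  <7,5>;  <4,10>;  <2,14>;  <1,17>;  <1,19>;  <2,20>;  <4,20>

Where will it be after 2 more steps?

Taking differences between consecutive positions: <-4,+6>, <-3,+5>, <-2,+4>, <-1,+3>, <+0,+2>, <+1,+1>, <+2,+0>. These grow by <+1,-1> each step.
step 8: <4,20> + <+3,-1> → <7,19>
step 9: <7,19> + <+4,-2> → <11,17>

<11,17>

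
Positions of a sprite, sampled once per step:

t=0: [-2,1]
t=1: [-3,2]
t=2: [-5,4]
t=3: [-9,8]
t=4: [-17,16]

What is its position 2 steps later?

Consecutive displacements [-1,+1], [-2,+2], [-4,+4], [-8,+8] scale by a factor of 2 each step.
step 5: [-17,16] + [-16,+16] → [-33,32]
step 6: [-33,32] + [-32,+32] → [-65,64]

[-65,64]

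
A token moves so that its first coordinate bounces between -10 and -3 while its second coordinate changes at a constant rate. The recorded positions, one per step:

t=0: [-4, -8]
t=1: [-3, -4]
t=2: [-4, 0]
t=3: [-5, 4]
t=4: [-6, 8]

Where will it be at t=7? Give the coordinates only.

[-9, 20]

The first coordinate travels 1 per step and bounces off the walls at -10 and -3.
  step 5: -6 → -7
  step 6: -7 → -8
  step 7: -8 → -9
The second coordinate changes by +4 each step: at step 7 it is 20.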